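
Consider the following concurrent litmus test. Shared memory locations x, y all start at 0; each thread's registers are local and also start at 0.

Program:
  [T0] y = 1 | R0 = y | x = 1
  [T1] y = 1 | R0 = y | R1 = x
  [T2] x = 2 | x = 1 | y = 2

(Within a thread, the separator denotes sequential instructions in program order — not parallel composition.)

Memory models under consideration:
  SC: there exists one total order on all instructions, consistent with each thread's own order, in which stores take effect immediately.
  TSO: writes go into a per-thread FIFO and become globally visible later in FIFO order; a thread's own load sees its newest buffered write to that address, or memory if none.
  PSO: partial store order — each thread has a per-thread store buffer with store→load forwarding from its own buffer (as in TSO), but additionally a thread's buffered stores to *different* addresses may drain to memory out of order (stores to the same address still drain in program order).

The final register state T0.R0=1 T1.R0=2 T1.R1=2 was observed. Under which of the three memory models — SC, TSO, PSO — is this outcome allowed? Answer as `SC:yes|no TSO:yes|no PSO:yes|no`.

SC:no TSO:no PSO:yes

outcome vector order: (T0.R0,T1.R0,T1.R1)
[SC] allowed = {(1,1,0); (1,1,1); (1,1,2); (1,2,1); (2,1,0); (2,1,1); (2,1,2); (2,2,1)}
[TSO] allowed = {(1,1,0); (1,1,1); (1,1,2); (1,2,1); (2,1,0); (2,1,1); (2,1,2); (2,2,1)}
[PSO] allowed = {(1,1,0); (1,1,1); (1,1,2); (1,2,0); (1,2,1); (1,2,2); (2,1,0); (2,1,1); (2,1,2); (2,2,0); (2,2,1); (2,2,2)}
target (1,2,2) ∈ {PSO}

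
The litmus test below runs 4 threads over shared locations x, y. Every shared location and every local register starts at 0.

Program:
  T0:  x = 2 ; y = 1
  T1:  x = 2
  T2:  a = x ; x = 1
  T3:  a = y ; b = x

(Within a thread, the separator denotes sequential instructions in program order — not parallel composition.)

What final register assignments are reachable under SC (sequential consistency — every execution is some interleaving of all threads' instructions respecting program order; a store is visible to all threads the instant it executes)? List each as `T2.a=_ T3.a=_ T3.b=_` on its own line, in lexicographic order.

T2.a=0 T3.a=0 T3.b=0
T2.a=0 T3.a=0 T3.b=1
T2.a=0 T3.a=0 T3.b=2
T2.a=0 T3.a=1 T3.b=1
T2.a=0 T3.a=1 T3.b=2
T2.a=2 T3.a=0 T3.b=0
T2.a=2 T3.a=0 T3.b=1
T2.a=2 T3.a=0 T3.b=2
T2.a=2 T3.a=1 T3.b=1
T2.a=2 T3.a=1 T3.b=2

outcome vector order: (T2.a,T3.a,T3.b)
|SC outcomes| = 10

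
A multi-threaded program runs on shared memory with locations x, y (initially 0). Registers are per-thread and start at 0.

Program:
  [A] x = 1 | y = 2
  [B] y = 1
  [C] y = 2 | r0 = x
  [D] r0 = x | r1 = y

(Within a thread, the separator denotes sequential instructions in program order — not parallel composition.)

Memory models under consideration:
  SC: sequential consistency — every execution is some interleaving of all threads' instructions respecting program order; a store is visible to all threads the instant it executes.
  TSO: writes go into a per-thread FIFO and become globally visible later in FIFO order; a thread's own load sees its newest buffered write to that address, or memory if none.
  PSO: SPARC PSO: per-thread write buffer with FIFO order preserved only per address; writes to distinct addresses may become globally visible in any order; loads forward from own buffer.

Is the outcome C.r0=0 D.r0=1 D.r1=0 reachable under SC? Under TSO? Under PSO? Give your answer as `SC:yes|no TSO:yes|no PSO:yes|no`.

SC:no TSO:yes PSO:yes

outcome vector order: (C.r0,D.r0,D.r1)
[SC] allowed = {<0 0 0>, <0 0 1>, <0 0 2>, <0 1 1>, <0 1 2>, <1 0 0>, <1 0 1>, <1 0 2>, <1 1 0>, <1 1 1>, <1 1 2>}
[TSO] allowed = {<0 0 0>, <0 0 1>, <0 0 2>, <0 1 0>, <0 1 1>, <0 1 2>, <1 0 0>, <1 0 1>, <1 0 2>, <1 1 0>, <1 1 1>, <1 1 2>}
[PSO] allowed = {<0 0 0>, <0 0 1>, <0 0 2>, <0 1 0>, <0 1 1>, <0 1 2>, <1 0 0>, <1 0 1>, <1 0 2>, <1 1 0>, <1 1 1>, <1 1 2>}
target <0 1 0> ∈ {TSO,PSO}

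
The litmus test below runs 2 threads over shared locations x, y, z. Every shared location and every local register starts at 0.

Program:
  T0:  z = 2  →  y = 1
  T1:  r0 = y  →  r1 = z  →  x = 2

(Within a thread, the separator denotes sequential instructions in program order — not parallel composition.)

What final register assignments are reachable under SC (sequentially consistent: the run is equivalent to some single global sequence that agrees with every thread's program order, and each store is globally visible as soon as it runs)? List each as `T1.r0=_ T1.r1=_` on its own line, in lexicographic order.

T1.r0=0 T1.r1=0
T1.r0=0 T1.r1=2
T1.r0=1 T1.r1=2

outcome vector order: (T1.r0,T1.r1)
|SC outcomes| = 3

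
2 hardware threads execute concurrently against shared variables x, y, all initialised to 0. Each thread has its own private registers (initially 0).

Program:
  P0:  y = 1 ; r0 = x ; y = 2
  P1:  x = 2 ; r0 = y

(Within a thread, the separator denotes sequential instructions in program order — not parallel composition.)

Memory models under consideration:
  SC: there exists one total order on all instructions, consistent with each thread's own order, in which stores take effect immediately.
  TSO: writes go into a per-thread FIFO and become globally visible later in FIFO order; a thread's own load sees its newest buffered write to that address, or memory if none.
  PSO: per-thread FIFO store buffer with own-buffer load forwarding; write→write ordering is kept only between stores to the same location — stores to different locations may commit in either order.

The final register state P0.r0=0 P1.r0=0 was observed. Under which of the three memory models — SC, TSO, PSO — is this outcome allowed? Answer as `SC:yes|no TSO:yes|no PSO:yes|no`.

outcome vector order: (P0.r0,P1.r0)
under SC → <0 1> <0 2> <2 0> <2 1> <2 2>
under TSO → <0 0> <0 1> <0 2> <2 0> <2 1> <2 2>
under PSO → <0 0> <0 1> <0 2> <2 0> <2 1> <2 2>
target <0 0> ∈ {TSO,PSO}

SC:no TSO:yes PSO:yes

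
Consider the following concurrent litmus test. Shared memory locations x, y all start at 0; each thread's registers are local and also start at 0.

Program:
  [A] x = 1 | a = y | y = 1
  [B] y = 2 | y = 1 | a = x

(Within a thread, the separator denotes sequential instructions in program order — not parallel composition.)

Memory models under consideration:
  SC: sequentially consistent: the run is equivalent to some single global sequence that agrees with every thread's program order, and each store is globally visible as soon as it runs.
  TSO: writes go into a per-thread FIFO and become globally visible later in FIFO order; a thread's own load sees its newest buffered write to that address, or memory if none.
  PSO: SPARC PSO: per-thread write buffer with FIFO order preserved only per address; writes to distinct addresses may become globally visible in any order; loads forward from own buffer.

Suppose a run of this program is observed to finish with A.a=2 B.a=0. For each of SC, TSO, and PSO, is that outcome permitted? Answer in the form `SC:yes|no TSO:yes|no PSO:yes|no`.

SC:no TSO:yes PSO:yes

outcome vector order: (A.a,B.a)
SC: 4 outcomes — {(0,1) (1,0) (1,1) (2,1)}
TSO: 6 outcomes — {(0,0) (0,1) (1,0) (1,1) (2,0) (2,1)}
PSO: 6 outcomes — {(0,0) (0,1) (1,0) (1,1) (2,0) (2,1)}
target (2,0) ∈ {TSO,PSO}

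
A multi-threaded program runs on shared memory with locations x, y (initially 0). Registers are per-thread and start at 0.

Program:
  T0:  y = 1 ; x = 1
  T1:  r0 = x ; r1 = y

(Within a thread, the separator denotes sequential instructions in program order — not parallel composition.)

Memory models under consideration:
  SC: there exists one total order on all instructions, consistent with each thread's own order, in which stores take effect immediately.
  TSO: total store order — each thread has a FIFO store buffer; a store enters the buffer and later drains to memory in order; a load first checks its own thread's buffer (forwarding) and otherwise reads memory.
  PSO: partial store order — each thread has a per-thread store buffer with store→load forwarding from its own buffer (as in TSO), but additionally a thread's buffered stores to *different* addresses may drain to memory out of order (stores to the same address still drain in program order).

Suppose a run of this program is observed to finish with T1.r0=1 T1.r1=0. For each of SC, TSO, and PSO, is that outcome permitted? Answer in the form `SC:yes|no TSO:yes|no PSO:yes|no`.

SC:no TSO:no PSO:yes

outcome vector order: (T1.r0,T1.r1)
SC (3): <0 0>; <0 1>; <1 1>
TSO (3): <0 0>; <0 1>; <1 1>
PSO (4): <0 0>; <0 1>; <1 0>; <1 1>
target <1 0> ∈ {PSO}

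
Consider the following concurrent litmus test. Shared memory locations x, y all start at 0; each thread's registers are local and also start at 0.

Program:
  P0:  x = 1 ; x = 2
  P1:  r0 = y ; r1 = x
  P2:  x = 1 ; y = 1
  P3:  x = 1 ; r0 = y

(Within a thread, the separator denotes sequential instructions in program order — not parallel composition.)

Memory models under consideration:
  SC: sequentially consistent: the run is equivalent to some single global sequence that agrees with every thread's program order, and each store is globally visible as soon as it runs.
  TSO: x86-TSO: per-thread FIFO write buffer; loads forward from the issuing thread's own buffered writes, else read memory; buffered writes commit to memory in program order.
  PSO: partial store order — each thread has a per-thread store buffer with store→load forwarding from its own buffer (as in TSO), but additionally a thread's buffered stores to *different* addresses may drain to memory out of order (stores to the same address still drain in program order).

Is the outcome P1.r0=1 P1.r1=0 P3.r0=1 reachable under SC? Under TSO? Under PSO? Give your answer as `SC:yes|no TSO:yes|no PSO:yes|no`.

SC:no TSO:no PSO:yes

outcome vector order: (P1.r0,P1.r1,P3.r0)
SC: 10 outcomes — {0/0/0; 0/0/1; 0/1/0; 0/1/1; 0/2/0; 0/2/1; 1/1/0; 1/1/1; 1/2/0; 1/2/1}
TSO: 10 outcomes — {0/0/0; 0/0/1; 0/1/0; 0/1/1; 0/2/0; 0/2/1; 1/1/0; 1/1/1; 1/2/0; 1/2/1}
PSO: 12 outcomes — {0/0/0; 0/0/1; 0/1/0; 0/1/1; 0/2/0; 0/2/1; 1/0/0; 1/0/1; 1/1/0; 1/1/1; 1/2/0; 1/2/1}
target 1/0/1 ∈ {PSO}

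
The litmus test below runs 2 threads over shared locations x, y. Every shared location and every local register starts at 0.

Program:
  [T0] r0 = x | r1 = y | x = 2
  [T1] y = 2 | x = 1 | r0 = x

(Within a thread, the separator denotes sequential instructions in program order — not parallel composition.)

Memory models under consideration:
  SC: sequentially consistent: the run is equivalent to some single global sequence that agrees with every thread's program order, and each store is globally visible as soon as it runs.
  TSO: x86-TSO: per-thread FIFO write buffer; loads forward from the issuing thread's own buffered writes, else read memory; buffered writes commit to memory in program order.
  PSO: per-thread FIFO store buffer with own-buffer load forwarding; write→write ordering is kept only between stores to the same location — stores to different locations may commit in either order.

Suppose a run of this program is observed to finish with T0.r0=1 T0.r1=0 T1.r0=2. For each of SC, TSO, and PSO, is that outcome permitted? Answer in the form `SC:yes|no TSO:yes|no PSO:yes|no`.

outcome vector order: (T0.r0,T0.r1,T1.r0)
SC (6): (0,0,1), (0,0,2), (0,2,1), (0,2,2), (1,2,1), (1,2,2)
TSO (6): (0,0,1), (0,0,2), (0,2,1), (0,2,2), (1,2,1), (1,2,2)
PSO (8): (0,0,1), (0,0,2), (0,2,1), (0,2,2), (1,0,1), (1,0,2), (1,2,1), (1,2,2)
target (1,0,2) ∈ {PSO}

SC:no TSO:no PSO:yes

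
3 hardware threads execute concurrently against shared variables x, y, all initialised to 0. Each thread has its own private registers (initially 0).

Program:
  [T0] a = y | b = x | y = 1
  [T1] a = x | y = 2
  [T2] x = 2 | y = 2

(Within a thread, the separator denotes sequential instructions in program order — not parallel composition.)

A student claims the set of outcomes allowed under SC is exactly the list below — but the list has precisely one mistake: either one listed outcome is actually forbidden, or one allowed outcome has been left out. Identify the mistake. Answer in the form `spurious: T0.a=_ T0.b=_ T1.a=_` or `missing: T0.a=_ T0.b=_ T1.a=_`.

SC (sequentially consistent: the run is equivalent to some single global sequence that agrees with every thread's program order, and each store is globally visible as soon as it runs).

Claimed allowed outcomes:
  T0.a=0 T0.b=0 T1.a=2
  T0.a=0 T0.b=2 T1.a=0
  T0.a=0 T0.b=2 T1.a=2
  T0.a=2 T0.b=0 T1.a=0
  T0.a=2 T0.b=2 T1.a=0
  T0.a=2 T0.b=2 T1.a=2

outcome vector order: (T0.a,T0.b,T1.a)
under SC → 000; 002; 020; 022; 200; 220; 222
SC∖claimed = {000}

missing: T0.a=0 T0.b=0 T1.a=0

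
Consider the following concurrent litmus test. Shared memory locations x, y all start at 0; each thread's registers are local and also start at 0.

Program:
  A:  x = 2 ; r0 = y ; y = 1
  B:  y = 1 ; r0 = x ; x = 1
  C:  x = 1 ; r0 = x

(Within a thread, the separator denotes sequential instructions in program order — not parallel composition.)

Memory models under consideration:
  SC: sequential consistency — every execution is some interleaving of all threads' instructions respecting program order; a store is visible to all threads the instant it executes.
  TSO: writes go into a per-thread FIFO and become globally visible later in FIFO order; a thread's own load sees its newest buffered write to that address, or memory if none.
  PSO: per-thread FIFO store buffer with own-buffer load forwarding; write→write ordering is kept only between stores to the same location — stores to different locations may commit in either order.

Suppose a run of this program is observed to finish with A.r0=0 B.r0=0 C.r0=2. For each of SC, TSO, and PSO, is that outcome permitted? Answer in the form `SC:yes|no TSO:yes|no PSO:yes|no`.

SC:no TSO:yes PSO:yes

outcome vector order: (A.r0,B.r0,C.r0)
[SC] allowed = {011; 021; 022; 101; 102; 111; 112; 121; 122}
[TSO] allowed = {001; 002; 011; 012; 021; 022; 101; 102; 111; 112; 121; 122}
[PSO] allowed = {001; 002; 011; 012; 021; 022; 101; 102; 111; 112; 121; 122}
target 002 ∈ {TSO,PSO}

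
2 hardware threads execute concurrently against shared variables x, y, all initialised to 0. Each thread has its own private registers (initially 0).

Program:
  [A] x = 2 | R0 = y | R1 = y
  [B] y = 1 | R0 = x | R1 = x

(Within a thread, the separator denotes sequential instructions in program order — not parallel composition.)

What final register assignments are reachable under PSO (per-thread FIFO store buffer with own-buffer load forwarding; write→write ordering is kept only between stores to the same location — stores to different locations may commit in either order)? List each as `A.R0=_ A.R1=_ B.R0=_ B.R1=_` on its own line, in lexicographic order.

outcome vector order: (A.R0,A.R1,B.R0,B.R1)
|PSO outcomes| = 9

A.R0=0 A.R1=0 B.R0=0 B.R1=0
A.R0=0 A.R1=0 B.R0=0 B.R1=2
A.R0=0 A.R1=0 B.R0=2 B.R1=2
A.R0=0 A.R1=1 B.R0=0 B.R1=0
A.R0=0 A.R1=1 B.R0=0 B.R1=2
A.R0=0 A.R1=1 B.R0=2 B.R1=2
A.R0=1 A.R1=1 B.R0=0 B.R1=0
A.R0=1 A.R1=1 B.R0=0 B.R1=2
A.R0=1 A.R1=1 B.R0=2 B.R1=2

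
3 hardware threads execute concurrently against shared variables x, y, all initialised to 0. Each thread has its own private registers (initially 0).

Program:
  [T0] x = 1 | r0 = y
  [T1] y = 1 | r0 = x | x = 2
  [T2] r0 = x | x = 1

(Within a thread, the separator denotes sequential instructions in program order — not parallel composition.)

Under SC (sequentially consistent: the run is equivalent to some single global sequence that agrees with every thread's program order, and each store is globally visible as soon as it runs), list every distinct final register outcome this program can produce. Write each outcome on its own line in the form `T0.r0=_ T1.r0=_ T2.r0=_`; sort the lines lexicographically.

outcome vector order: (T0.r0,T1.r0,T2.r0)
|SC outcomes| = 9

T0.r0=0 T1.r0=1 T2.r0=0
T0.r0=0 T1.r0=1 T2.r0=1
T0.r0=0 T1.r0=1 T2.r0=2
T0.r0=1 T1.r0=0 T2.r0=0
T0.r0=1 T1.r0=0 T2.r0=1
T0.r0=1 T1.r0=0 T2.r0=2
T0.r0=1 T1.r0=1 T2.r0=0
T0.r0=1 T1.r0=1 T2.r0=1
T0.r0=1 T1.r0=1 T2.r0=2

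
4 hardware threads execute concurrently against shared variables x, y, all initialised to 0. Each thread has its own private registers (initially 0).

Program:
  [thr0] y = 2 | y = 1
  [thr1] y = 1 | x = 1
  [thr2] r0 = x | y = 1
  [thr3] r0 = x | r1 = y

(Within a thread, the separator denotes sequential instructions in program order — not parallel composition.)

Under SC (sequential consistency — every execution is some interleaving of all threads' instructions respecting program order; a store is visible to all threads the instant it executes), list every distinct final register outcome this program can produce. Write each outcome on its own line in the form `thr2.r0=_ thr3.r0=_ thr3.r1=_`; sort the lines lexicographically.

thr2.r0=0 thr3.r0=0 thr3.r1=0
thr2.r0=0 thr3.r0=0 thr3.r1=1
thr2.r0=0 thr3.r0=0 thr3.r1=2
thr2.r0=0 thr3.r0=1 thr3.r1=1
thr2.r0=0 thr3.r0=1 thr3.r1=2
thr2.r0=1 thr3.r0=0 thr3.r1=0
thr2.r0=1 thr3.r0=0 thr3.r1=1
thr2.r0=1 thr3.r0=0 thr3.r1=2
thr2.r0=1 thr3.r0=1 thr3.r1=1
thr2.r0=1 thr3.r0=1 thr3.r1=2

outcome vector order: (thr2.r0,thr3.r0,thr3.r1)
|SC outcomes| = 10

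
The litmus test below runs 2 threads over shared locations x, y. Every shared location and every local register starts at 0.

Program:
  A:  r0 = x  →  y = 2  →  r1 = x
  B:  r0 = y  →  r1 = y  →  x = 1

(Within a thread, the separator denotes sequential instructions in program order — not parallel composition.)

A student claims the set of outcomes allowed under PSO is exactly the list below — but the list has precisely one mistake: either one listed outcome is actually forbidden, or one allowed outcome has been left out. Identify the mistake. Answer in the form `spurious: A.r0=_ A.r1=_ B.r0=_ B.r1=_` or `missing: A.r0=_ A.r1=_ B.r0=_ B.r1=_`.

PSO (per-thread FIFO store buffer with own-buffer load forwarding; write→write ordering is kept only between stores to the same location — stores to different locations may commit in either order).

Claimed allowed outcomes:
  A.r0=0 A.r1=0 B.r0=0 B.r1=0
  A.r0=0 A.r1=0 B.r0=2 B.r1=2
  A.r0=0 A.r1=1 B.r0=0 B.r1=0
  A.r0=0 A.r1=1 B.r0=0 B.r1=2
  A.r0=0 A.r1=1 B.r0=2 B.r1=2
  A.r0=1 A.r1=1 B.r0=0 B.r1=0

outcome vector order: (A.r0,A.r1,B.r0,B.r1)
under PSO → <0 0 0 0>, <0 0 0 2>, <0 0 2 2>, <0 1 0 0>, <0 1 0 2>, <0 1 2 2>, <1 1 0 0>
PSO∖claimed = {<0 0 0 2>}

missing: A.r0=0 A.r1=0 B.r0=0 B.r1=2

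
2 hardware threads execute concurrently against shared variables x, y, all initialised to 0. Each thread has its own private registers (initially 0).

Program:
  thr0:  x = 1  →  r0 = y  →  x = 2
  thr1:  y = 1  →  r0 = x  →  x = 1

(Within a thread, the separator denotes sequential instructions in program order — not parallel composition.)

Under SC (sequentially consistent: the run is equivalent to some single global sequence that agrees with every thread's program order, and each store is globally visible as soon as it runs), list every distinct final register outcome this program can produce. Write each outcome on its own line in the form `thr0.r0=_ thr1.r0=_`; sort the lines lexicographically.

outcome vector order: (thr0.r0,thr1.r0)
|SC outcomes| = 5

thr0.r0=0 thr1.r0=1
thr0.r0=0 thr1.r0=2
thr0.r0=1 thr1.r0=0
thr0.r0=1 thr1.r0=1
thr0.r0=1 thr1.r0=2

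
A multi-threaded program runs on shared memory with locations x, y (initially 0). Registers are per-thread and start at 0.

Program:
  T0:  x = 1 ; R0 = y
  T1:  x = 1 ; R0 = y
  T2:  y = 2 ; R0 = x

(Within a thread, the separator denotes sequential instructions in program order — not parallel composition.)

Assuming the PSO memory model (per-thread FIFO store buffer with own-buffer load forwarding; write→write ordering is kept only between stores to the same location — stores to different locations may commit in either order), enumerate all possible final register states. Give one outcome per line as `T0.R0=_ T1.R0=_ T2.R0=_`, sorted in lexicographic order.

T0.R0=0 T1.R0=0 T2.R0=0
T0.R0=0 T1.R0=0 T2.R0=1
T0.R0=0 T1.R0=2 T2.R0=0
T0.R0=0 T1.R0=2 T2.R0=1
T0.R0=2 T1.R0=0 T2.R0=0
T0.R0=2 T1.R0=0 T2.R0=1
T0.R0=2 T1.R0=2 T2.R0=0
T0.R0=2 T1.R0=2 T2.R0=1

outcome vector order: (T0.R0,T1.R0,T2.R0)
|PSO outcomes| = 8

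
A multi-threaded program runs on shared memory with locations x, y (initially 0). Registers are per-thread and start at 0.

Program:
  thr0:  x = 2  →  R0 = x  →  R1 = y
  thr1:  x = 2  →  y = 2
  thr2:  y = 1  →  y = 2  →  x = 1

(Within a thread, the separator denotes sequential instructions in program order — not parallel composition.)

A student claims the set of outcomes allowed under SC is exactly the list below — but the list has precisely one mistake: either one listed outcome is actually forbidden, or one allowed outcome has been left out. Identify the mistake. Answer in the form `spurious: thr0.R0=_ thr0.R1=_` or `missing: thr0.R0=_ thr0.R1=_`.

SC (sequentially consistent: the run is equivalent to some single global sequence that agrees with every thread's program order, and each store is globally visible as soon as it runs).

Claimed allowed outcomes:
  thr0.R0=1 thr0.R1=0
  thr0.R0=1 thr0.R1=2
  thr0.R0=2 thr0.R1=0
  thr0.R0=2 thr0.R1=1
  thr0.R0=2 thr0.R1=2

spurious: thr0.R0=1 thr0.R1=0

outcome vector order: (thr0.R0,thr0.R1)
SC (4): <1 2>, <2 0>, <2 1>, <2 2>
claimed∖SC = {<1 0>}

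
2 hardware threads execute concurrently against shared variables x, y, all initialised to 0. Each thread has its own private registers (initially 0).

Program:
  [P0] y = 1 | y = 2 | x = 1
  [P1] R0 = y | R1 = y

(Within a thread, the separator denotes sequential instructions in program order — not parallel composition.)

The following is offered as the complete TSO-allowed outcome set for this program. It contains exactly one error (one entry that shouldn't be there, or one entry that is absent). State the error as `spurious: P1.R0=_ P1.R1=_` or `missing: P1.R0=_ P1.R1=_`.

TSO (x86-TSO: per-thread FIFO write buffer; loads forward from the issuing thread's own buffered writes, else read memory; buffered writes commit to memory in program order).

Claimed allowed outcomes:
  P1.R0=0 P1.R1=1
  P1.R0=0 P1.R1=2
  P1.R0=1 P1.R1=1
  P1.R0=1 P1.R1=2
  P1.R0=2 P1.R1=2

outcome vector order: (P1.R0,P1.R1)
TSO (6): <0 0>; <0 1>; <0 2>; <1 1>; <1 2>; <2 2>
TSO∖claimed = {<0 0>}

missing: P1.R0=0 P1.R1=0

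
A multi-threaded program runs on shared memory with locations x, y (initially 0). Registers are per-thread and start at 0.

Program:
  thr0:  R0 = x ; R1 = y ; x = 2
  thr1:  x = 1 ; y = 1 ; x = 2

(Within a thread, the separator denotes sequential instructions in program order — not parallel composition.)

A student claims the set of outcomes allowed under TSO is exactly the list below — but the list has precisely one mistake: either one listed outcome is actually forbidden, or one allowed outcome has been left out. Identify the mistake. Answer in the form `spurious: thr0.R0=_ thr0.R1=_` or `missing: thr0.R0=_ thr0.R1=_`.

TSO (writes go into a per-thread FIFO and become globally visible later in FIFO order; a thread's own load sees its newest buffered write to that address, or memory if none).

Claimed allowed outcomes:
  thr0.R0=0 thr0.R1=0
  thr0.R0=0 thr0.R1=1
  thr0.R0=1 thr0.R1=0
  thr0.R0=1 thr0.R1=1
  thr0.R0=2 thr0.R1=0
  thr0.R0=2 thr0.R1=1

spurious: thr0.R0=2 thr0.R1=0

outcome vector order: (thr0.R0,thr0.R1)
[TSO] allowed = {<0 0> <0 1> <1 0> <1 1> <2 1>}
claimed∖TSO = {<2 0>}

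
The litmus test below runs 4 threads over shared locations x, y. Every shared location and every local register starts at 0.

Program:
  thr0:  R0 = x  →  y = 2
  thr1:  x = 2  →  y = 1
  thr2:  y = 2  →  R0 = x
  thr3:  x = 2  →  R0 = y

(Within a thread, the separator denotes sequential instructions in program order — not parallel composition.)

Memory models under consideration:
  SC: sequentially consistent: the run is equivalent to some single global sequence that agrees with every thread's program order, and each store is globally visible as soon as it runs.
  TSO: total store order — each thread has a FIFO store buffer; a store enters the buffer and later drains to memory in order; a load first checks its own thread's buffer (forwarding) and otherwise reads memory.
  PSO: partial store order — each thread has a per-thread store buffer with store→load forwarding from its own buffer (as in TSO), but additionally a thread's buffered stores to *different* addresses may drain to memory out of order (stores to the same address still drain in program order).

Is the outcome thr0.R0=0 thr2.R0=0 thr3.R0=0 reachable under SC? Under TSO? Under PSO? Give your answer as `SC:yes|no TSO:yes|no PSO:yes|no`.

outcome vector order: (thr0.R0,thr2.R0,thr3.R0)
SC: 10 outcomes — {<0 0 1> <0 0 2> <0 2 0> <0 2 1> <0 2 2> <2 0 1> <2 0 2> <2 2 0> <2 2 1> <2 2 2>}
TSO: 12 outcomes — {<0 0 0> <0 0 1> <0 0 2> <0 2 0> <0 2 1> <0 2 2> <2 0 0> <2 0 1> <2 0 2> <2 2 0> <2 2 1> <2 2 2>}
PSO: 12 outcomes — {<0 0 0> <0 0 1> <0 0 2> <0 2 0> <0 2 1> <0 2 2> <2 0 0> <2 0 1> <2 0 2> <2 2 0> <2 2 1> <2 2 2>}
target <0 0 0> ∈ {TSO,PSO}

SC:no TSO:yes PSO:yes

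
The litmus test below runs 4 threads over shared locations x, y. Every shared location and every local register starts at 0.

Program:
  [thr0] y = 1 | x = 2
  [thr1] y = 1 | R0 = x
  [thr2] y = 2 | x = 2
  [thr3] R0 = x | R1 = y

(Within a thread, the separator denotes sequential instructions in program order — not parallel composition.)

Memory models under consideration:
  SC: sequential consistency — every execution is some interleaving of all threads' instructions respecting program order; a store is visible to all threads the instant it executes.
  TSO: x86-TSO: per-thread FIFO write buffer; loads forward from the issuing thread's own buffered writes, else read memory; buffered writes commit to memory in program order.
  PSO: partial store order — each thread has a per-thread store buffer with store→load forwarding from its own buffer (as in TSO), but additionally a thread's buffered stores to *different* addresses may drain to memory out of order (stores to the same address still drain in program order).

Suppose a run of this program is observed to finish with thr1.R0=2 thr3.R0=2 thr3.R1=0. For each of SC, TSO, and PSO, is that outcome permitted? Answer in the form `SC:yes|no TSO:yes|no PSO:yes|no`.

SC:no TSO:no PSO:yes

outcome vector order: (thr1.R0,thr3.R0,thr3.R1)
SC (10): 000; 001; 002; 021; 022; 200; 201; 202; 221; 222
TSO (10): 000; 001; 002; 021; 022; 200; 201; 202; 221; 222
PSO (12): 000; 001; 002; 020; 021; 022; 200; 201; 202; 220; 221; 222
target 220 ∈ {PSO}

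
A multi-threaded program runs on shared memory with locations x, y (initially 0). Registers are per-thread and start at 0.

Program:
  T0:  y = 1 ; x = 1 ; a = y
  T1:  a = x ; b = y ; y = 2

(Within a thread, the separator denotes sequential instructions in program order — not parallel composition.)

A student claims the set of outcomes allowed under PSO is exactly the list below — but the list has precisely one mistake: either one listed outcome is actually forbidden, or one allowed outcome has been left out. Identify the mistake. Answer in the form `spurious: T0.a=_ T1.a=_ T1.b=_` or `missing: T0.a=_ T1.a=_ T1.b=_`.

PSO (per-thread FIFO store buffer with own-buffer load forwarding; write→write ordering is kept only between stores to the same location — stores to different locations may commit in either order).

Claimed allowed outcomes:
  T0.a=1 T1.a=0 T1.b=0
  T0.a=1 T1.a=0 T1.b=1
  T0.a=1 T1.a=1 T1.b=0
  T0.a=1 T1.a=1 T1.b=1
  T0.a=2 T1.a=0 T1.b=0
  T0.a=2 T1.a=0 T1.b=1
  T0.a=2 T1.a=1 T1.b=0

missing: T0.a=2 T1.a=1 T1.b=1

outcome vector order: (T0.a,T1.a,T1.b)
PSO (8): 1/0/0, 1/0/1, 1/1/0, 1/1/1, 2/0/0, 2/0/1, 2/1/0, 2/1/1
PSO∖claimed = {2/1/1}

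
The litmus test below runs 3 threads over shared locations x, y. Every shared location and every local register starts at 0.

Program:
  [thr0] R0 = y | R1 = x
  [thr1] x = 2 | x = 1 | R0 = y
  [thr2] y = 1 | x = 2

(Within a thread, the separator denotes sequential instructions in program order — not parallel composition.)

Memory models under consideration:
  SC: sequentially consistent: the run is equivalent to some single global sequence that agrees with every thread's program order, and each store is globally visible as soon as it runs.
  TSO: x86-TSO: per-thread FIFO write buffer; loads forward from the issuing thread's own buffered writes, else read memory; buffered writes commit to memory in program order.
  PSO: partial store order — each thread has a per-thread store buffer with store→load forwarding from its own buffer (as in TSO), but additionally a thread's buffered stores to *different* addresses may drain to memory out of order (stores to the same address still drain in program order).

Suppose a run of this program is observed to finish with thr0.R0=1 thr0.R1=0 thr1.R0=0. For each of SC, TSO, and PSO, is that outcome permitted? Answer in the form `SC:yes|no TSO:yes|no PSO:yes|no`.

outcome vector order: (thr0.R0,thr0.R1,thr1.R0)
[SC] allowed = {(0,0,0); (0,0,1); (0,1,0); (0,1,1); (0,2,0); (0,2,1); (1,0,1); (1,1,0); (1,1,1); (1,2,0); (1,2,1)}
[TSO] allowed = {(0,0,0); (0,0,1); (0,1,0); (0,1,1); (0,2,0); (0,2,1); (1,0,0); (1,0,1); (1,1,0); (1,1,1); (1,2,0); (1,2,1)}
[PSO] allowed = {(0,0,0); (0,0,1); (0,1,0); (0,1,1); (0,2,0); (0,2,1); (1,0,0); (1,0,1); (1,1,0); (1,1,1); (1,2,0); (1,2,1)}
target (1,0,0) ∈ {TSO,PSO}

SC:no TSO:yes PSO:yes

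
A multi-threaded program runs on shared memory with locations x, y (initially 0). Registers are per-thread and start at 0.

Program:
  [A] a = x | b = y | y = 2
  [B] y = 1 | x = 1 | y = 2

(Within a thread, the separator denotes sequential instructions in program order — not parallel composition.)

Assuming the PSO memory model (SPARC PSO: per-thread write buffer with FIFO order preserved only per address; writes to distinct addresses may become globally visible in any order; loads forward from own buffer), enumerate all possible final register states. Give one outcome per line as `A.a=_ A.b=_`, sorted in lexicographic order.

A.a=0 A.b=0
A.a=0 A.b=1
A.a=0 A.b=2
A.a=1 A.b=0
A.a=1 A.b=1
A.a=1 A.b=2

outcome vector order: (A.a,A.b)
|PSO outcomes| = 6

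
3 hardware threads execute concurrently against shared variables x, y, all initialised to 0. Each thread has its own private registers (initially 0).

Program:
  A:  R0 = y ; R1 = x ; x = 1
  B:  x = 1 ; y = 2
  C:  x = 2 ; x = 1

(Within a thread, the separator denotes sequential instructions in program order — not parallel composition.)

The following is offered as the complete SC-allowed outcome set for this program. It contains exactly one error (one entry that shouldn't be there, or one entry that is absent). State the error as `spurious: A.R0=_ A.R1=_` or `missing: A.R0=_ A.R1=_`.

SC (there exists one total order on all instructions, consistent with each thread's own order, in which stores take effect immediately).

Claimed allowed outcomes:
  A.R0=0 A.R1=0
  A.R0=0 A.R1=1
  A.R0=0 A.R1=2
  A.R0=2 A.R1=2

outcome vector order: (A.R0,A.R1)
[SC] allowed = {00; 01; 02; 21; 22}
SC∖claimed = {21}

missing: A.R0=2 A.R1=1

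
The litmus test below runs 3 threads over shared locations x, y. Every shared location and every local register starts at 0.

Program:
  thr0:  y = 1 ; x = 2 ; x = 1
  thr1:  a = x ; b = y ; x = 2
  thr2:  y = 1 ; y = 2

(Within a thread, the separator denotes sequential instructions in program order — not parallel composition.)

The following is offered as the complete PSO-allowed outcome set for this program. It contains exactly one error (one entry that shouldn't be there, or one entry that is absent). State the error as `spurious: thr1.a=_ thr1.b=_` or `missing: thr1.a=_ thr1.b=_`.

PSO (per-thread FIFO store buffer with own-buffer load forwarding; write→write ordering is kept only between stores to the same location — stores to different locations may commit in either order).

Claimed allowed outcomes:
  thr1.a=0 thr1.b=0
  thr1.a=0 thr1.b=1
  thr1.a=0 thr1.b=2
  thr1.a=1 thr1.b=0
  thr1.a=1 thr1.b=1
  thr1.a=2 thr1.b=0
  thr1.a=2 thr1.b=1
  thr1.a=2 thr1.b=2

missing: thr1.a=1 thr1.b=2

outcome vector order: (thr1.a,thr1.b)
[PSO] allowed = {(0,0); (0,1); (0,2); (1,0); (1,1); (1,2); (2,0); (2,1); (2,2)}
PSO∖claimed = {(1,2)}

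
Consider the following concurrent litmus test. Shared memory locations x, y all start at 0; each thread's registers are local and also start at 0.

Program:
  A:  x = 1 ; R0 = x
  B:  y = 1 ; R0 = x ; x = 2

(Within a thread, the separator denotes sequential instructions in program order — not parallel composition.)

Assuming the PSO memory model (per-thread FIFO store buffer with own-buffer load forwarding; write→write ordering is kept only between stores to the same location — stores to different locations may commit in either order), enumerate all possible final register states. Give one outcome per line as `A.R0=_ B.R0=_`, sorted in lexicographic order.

A.R0=1 B.R0=0
A.R0=1 B.R0=1
A.R0=2 B.R0=0
A.R0=2 B.R0=1

outcome vector order: (A.R0,B.R0)
|PSO outcomes| = 4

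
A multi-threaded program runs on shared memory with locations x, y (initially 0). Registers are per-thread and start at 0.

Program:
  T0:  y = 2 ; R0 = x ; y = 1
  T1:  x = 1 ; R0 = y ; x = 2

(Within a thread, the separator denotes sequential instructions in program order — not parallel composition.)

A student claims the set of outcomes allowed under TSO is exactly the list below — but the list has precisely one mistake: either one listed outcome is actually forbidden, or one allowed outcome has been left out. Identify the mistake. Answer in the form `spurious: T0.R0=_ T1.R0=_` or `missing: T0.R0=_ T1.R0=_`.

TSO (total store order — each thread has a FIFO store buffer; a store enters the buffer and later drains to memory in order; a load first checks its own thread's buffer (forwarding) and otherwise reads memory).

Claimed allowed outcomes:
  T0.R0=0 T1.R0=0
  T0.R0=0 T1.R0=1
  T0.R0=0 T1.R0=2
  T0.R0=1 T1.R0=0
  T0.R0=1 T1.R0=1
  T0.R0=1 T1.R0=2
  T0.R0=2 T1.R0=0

outcome vector order: (T0.R0,T1.R0)
TSO: 8 outcomes — {<0 0>, <0 1>, <0 2>, <1 0>, <1 1>, <1 2>, <2 0>, <2 2>}
TSO∖claimed = {<2 2>}

missing: T0.R0=2 T1.R0=2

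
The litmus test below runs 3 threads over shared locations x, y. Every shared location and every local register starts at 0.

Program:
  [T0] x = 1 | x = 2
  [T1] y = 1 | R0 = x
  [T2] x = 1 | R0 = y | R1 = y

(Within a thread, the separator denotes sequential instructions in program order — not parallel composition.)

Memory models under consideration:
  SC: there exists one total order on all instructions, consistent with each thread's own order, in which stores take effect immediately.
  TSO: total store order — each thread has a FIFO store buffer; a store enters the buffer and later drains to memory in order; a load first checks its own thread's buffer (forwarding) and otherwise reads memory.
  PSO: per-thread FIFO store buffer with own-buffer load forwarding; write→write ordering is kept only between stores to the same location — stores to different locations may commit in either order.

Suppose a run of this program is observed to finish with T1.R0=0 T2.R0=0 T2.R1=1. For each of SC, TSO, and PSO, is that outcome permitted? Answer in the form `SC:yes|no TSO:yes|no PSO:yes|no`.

outcome vector order: (T1.R0,T2.R0,T2.R1)
under SC → (0,1,1); (1,0,0); (1,0,1); (1,1,1); (2,0,0); (2,0,1); (2,1,1)
under TSO → (0,0,0); (0,0,1); (0,1,1); (1,0,0); (1,0,1); (1,1,1); (2,0,0); (2,0,1); (2,1,1)
under PSO → (0,0,0); (0,0,1); (0,1,1); (1,0,0); (1,0,1); (1,1,1); (2,0,0); (2,0,1); (2,1,1)
target (0,0,1) ∈ {TSO,PSO}

SC:no TSO:yes PSO:yes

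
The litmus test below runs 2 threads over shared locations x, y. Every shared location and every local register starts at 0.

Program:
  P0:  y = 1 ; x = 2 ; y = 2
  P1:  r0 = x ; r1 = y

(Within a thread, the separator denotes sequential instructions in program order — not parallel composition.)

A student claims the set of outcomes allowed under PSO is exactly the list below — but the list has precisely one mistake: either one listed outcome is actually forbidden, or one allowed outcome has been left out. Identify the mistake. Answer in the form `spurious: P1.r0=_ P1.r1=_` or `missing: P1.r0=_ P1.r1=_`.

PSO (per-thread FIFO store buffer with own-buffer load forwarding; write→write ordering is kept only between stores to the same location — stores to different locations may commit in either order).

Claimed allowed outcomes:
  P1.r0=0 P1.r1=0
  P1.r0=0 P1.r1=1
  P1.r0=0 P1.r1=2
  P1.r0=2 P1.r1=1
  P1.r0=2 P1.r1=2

outcome vector order: (P1.r0,P1.r1)
[PSO] allowed = {(0,0); (0,1); (0,2); (2,0); (2,1); (2,2)}
PSO∖claimed = {(2,0)}

missing: P1.r0=2 P1.r1=0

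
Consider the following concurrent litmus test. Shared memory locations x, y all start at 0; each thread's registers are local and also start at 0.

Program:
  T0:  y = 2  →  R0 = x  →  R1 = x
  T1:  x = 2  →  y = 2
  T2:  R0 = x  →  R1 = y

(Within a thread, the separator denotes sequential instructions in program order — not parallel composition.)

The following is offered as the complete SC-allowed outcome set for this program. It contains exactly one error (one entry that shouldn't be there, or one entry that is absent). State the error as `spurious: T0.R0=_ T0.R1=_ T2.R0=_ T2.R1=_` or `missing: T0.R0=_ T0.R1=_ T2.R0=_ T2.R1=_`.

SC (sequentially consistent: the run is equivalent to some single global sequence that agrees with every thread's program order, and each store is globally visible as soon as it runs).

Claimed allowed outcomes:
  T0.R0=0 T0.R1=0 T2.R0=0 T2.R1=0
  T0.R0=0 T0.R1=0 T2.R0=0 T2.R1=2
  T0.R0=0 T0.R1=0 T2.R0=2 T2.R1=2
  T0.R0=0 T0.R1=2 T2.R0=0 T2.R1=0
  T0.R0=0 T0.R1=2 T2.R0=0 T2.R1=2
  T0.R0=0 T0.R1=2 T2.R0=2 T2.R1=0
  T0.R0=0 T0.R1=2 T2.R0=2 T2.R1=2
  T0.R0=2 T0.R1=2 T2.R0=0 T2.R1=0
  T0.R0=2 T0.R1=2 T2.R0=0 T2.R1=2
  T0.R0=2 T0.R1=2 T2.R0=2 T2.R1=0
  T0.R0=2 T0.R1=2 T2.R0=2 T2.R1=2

spurious: T0.R0=0 T0.R1=2 T2.R0=2 T2.R1=0

outcome vector order: (T0.R0,T0.R1,T2.R0,T2.R1)
SC: 10 outcomes — {0000 0002 0022 0200 0202 0222 2200 2202 2220 2222}
claimed∖SC = {0220}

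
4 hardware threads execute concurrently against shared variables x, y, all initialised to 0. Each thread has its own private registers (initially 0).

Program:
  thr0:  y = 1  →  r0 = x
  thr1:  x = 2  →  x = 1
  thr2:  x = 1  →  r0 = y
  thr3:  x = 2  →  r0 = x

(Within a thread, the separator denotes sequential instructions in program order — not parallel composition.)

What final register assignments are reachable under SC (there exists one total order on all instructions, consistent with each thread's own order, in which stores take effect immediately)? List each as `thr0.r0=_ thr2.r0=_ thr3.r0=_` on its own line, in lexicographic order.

outcome vector order: (thr0.r0,thr2.r0,thr3.r0)
|SC outcomes| = 10

thr0.r0=0 thr2.r0=1 thr3.r0=1
thr0.r0=0 thr2.r0=1 thr3.r0=2
thr0.r0=1 thr2.r0=0 thr3.r0=1
thr0.r0=1 thr2.r0=0 thr3.r0=2
thr0.r0=1 thr2.r0=1 thr3.r0=1
thr0.r0=1 thr2.r0=1 thr3.r0=2
thr0.r0=2 thr2.r0=0 thr3.r0=1
thr0.r0=2 thr2.r0=0 thr3.r0=2
thr0.r0=2 thr2.r0=1 thr3.r0=1
thr0.r0=2 thr2.r0=1 thr3.r0=2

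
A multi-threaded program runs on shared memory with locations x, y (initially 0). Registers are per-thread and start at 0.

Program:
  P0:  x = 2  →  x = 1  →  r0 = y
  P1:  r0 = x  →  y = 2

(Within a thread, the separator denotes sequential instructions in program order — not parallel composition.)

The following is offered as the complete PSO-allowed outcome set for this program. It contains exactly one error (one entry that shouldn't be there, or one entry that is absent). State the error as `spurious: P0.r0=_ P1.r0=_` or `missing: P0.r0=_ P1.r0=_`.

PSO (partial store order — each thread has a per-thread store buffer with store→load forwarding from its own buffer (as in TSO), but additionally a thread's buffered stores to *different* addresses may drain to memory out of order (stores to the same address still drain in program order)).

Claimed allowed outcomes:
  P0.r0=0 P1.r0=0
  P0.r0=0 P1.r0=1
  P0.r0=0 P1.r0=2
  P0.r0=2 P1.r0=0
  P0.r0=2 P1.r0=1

outcome vector order: (P0.r0,P1.r0)
PSO (6): 00; 01; 02; 20; 21; 22
PSO∖claimed = {22}

missing: P0.r0=2 P1.r0=2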